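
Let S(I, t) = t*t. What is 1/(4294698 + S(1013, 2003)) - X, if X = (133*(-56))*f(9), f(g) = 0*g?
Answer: 1/8306707 ≈ 1.2038e-7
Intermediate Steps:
S(I, t) = t²
f(g) = 0
X = 0 (X = (133*(-56))*0 = -7448*0 = 0)
1/(4294698 + S(1013, 2003)) - X = 1/(4294698 + 2003²) - 1*0 = 1/(4294698 + 4012009) + 0 = 1/8306707 + 0 = 1/8306707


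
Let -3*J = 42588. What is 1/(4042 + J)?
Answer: -1/10154 ≈ -9.8483e-5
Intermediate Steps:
J = -14196 (J = -⅓*42588 = -14196)
1/(4042 + J) = 1/(4042 - 14196) = 1/(-10154) = -1/10154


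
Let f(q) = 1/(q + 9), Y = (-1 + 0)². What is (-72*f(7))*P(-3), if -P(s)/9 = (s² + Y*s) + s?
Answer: 243/2 ≈ 121.50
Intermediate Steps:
Y = 1 (Y = (-1)² = 1)
f(q) = 1/(9 + q)
P(s) = -18*s - 9*s² (P(s) = -9*((s² + 1*s) + s) = -9*((s² + s) + s) = -9*((s + s²) + s) = -9*(s² + 2*s) = -18*s - 9*s²)
(-72*f(7))*P(-3) = (-72/(9 + 7))*(-9*(-3)*(2 - 3)) = (-72/16)*(-9*(-3)*(-1)) = -72*1/16*(-27) = -9/2*(-27) = 243/2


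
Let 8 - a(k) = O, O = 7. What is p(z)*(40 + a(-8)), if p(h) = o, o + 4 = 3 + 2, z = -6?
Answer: 41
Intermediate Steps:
o = 1 (o = -4 + (3 + 2) = -4 + 5 = 1)
p(h) = 1
a(k) = 1 (a(k) = 8 - 1*7 = 8 - 7 = 1)
p(z)*(40 + a(-8)) = 1*(40 + 1) = 1*41 = 41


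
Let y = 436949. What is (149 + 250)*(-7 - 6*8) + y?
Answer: 415004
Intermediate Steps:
(149 + 250)*(-7 - 6*8) + y = (149 + 250)*(-7 - 6*8) + 436949 = 399*(-7 - 48) + 436949 = 399*(-55) + 436949 = -21945 + 436949 = 415004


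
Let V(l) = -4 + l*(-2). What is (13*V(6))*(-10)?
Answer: 2080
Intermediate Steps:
V(l) = -4 - 2*l
(13*V(6))*(-10) = (13*(-4 - 2*6))*(-10) = (13*(-4 - 12))*(-10) = (13*(-16))*(-10) = -208*(-10) = 2080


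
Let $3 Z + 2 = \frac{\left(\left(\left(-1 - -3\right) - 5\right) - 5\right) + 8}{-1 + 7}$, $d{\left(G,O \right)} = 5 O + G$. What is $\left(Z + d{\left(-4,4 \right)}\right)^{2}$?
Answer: $\frac{2116}{9} \approx 235.11$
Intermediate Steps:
$d{\left(G,O \right)} = G + 5 O$
$Z = - \frac{2}{3}$ ($Z = - \frac{2}{3} + \frac{\left(\left(\left(\left(-1 - -3\right) - 5\right) - 5\right) + 8\right) \frac{1}{-1 + 7}}{3} = - \frac{2}{3} + \frac{\left(\left(\left(\left(-1 + 3\right) - 5\right) - 5\right) + 8\right) \frac{1}{6}}{3} = - \frac{2}{3} + \frac{\left(\left(\left(2 - 5\right) - 5\right) + 8\right) \frac{1}{6}}{3} = - \frac{2}{3} + \frac{\left(\left(-3 - 5\right) + 8\right) \frac{1}{6}}{3} = - \frac{2}{3} + \frac{\left(-8 + 8\right) \frac{1}{6}}{3} = - \frac{2}{3} + \frac{0 \cdot \frac{1}{6}}{3} = - \frac{2}{3} + \frac{1}{3} \cdot 0 = - \frac{2}{3} + 0 = - \frac{2}{3} \approx -0.66667$)
$\left(Z + d{\left(-4,4 \right)}\right)^{2} = \left(- \frac{2}{3} + \left(-4 + 5 \cdot 4\right)\right)^{2} = \left(- \frac{2}{3} + \left(-4 + 20\right)\right)^{2} = \left(- \frac{2}{3} + 16\right)^{2} = \left(\frac{46}{3}\right)^{2} = \frac{2116}{9}$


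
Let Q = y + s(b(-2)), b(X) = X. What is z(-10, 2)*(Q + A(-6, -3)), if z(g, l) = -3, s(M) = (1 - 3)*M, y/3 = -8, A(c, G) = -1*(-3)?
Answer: 51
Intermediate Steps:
A(c, G) = 3
y = -24 (y = 3*(-8) = -24)
s(M) = -2*M
Q = -20 (Q = -24 - 2*(-2) = -24 + 4 = -20)
z(-10, 2)*(Q + A(-6, -3)) = -3*(-20 + 3) = -3*(-17) = 51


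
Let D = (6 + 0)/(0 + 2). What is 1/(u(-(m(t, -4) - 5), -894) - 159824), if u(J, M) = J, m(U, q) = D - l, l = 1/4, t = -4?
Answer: -4/639287 ≈ -6.2570e-6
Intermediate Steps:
D = 3 (D = 6/2 = 6*(½) = 3)
l = ¼ (l = 1*(¼) = ¼ ≈ 0.25000)
m(U, q) = 11/4 (m(U, q) = 3 - 1*¼ = 3 - ¼ = 11/4)
1/(u(-(m(t, -4) - 5), -894) - 159824) = 1/(-(11/4 - 5) - 159824) = 1/(-1*(-9/4) - 159824) = 1/(9/4 - 159824) = 1/(-639287/4) = -4/639287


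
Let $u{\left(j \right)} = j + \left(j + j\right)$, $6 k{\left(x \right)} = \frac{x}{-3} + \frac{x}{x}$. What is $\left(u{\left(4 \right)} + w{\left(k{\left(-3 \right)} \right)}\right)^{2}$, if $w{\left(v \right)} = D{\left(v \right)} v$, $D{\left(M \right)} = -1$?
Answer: $\frac{1225}{9} \approx 136.11$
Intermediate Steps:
$k{\left(x \right)} = \frac{1}{6} - \frac{x}{18}$ ($k{\left(x \right)} = \frac{\frac{x}{-3} + \frac{x}{x}}{6} = \frac{x \left(- \frac{1}{3}\right) + 1}{6} = \frac{- \frac{x}{3} + 1}{6} = \frac{1 - \frac{x}{3}}{6} = \frac{1}{6} - \frac{x}{18}$)
$u{\left(j \right)} = 3 j$ ($u{\left(j \right)} = j + 2 j = 3 j$)
$w{\left(v \right)} = - v$
$\left(u{\left(4 \right)} + w{\left(k{\left(-3 \right)} \right)}\right)^{2} = \left(3 \cdot 4 - \left(\frac{1}{6} - - \frac{1}{6}\right)\right)^{2} = \left(12 - \left(\frac{1}{6} + \frac{1}{6}\right)\right)^{2} = \left(12 - \frac{1}{3}\right)^{2} = \left(\frac{35}{3}\right)^{2} = \frac{1225}{9}$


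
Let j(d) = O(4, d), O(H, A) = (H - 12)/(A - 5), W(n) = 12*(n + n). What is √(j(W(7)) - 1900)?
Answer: 6*I*√1402289/163 ≈ 43.59*I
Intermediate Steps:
W(n) = 24*n (W(n) = 12*(2*n) = 24*n)
O(H, A) = (-12 + H)/(-5 + A)
j(d) = -8/(-5 + d) (j(d) = (-12 + 4)/(-5 + d) = -8/(-5 + d))
√(j(W(7)) - 1900) = √(-8/(-5 + 24*7) - 1900) = √(-8/(-5 + 168) - 1900) = √(-8/163 - 1900) = √(-309708/163) = 6*I*√1402289/163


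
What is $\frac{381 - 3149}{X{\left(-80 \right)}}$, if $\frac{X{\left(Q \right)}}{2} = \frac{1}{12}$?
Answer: $-16608$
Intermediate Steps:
$X{\left(Q \right)} = \frac{1}{6}$ ($X{\left(Q \right)} = \frac{2}{12} = 2 \cdot \frac{1}{12} = \frac{1}{6}$)
$\frac{381 - 3149}{X{\left(-80 \right)}} = \left(381 - 3149\right) \frac{1}{\frac{1}{6}} = \left(381 - 3149\right) 6 = \left(-2768\right) 6 = -16608$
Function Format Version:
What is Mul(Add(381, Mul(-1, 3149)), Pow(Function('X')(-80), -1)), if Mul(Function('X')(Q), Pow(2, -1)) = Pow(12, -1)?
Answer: -16608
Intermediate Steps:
Function('X')(Q) = Rational(1, 6) (Function('X')(Q) = Mul(2, Pow(12, -1)) = Mul(2, Rational(1, 12)) = Rational(1, 6))
Mul(Add(381, Mul(-1, 3149)), Pow(Function('X')(-80), -1)) = Mul(Add(381, Mul(-1, 3149)), Pow(Rational(1, 6), -1)) = Mul(Add(381, -3149), 6) = Mul(-2768, 6) = -16608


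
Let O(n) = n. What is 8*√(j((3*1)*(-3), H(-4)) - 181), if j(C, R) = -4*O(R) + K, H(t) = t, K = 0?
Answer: 8*I*√165 ≈ 102.76*I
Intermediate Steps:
j(C, R) = -4*R (j(C, R) = -4*R + 0 = -4*R)
8*√(j((3*1)*(-3), H(-4)) - 181) = 8*√(-4*(-4) - 181) = 8*√(16 - 181) = 8*√(-165) = 8*(I*√165) = 8*I*√165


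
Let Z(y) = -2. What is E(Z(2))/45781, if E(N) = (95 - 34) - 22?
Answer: 39/45781 ≈ 0.00085188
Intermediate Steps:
E(N) = 39 (E(N) = 61 - 22 = 39)
E(Z(2))/45781 = 39/45781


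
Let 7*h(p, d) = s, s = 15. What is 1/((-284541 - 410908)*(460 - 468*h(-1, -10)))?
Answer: 7/2642706200 ≈ 2.6488e-9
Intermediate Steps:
h(p, d) = 15/7 (h(p, d) = (1/7)*15 = 15/7)
1/((-284541 - 410908)*(460 - 468*h(-1, -10))) = 1/((-284541 - 410908)*(460 - 468*15/7)) = 1/((-695449)*(460 - 7020/7)) = -1/(695449*(-3800/7)) = -1/695449*(-7/3800) = 7/2642706200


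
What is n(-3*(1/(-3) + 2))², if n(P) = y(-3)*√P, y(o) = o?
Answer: -45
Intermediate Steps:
n(P) = -3*√P
n(-3*(1/(-3) + 2))² = (-3*I*√3*√(1/(-3) + 2))² = (-3*I*√3*√(-⅓ + 2))² = (-3*I*√5)² = -45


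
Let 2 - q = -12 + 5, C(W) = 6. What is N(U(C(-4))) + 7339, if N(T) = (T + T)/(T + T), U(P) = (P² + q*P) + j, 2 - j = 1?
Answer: 7340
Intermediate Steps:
j = 1 (j = 2 - 1*1 = 2 - 1 = 1)
q = 9 (q = 2 - (-12 + 5) = 2 - 1*(-7) = 2 + 7 = 9)
U(P) = 1 + P² + 9*P (U(P) = (P² + 9*P) + 1 = 1 + P² + 9*P)
N(T) = 1 (N(T) = (2*T)/((2*T)) = (2*T)*(1/(2*T)) = 1)
N(U(C(-4))) + 7339 = 1 + 7339 = 7340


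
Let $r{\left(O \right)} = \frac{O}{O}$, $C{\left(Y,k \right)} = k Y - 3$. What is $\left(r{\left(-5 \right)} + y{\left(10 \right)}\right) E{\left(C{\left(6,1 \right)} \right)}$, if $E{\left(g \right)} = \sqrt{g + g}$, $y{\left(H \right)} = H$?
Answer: $11 \sqrt{6} \approx 26.944$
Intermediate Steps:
$C{\left(Y,k \right)} = -3 + Y k$ ($C{\left(Y,k \right)} = Y k - 3 = -3 + Y k$)
$r{\left(O \right)} = 1$
$E{\left(g \right)} = \sqrt{2} \sqrt{g}$ ($E{\left(g \right)} = \sqrt{2 g} = \sqrt{2} \sqrt{g}$)
$\left(r{\left(-5 \right)} + y{\left(10 \right)}\right) E{\left(C{\left(6,1 \right)} \right)} = \left(1 + 10\right) \sqrt{2} \sqrt{-3 + 6 \cdot 1} = 11 \sqrt{2} \sqrt{-3 + 6} = 11 \sqrt{2} \sqrt{3} = 11 \sqrt{6}$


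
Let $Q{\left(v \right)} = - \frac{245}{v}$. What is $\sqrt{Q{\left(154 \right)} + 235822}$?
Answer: $\frac{\sqrt{114137078}}{22} \approx 485.61$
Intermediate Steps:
$\sqrt{Q{\left(154 \right)} + 235822} = \sqrt{- \frac{245}{154} + 235822} = \sqrt{\left(-245\right) \frac{1}{154} + 235822} = \sqrt{- \frac{35}{22} + 235822} = \sqrt{\frac{5188049}{22}} = \frac{\sqrt{114137078}}{22}$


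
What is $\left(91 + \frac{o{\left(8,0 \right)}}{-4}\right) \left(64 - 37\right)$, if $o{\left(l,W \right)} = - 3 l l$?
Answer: $3753$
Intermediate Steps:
$o{\left(l,W \right)} = - 3 l^{2}$
$\left(91 + \frac{o{\left(8,0 \right)}}{-4}\right) \left(64 - 37\right) = \left(91 + \frac{\left(-3\right) 8^{2}}{-4}\right) \left(64 - 37\right) = \left(91 + \left(-3\right) 64 \left(- \frac{1}{4}\right)\right) 27 = \left(91 - -48\right) 27 = \left(91 + 48\right) 27 = 139 \cdot 27 = 3753$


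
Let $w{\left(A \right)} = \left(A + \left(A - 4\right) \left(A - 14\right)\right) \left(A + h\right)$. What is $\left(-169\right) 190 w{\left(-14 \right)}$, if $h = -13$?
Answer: $424815300$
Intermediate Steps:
$w{\left(A \right)} = \left(-13 + A\right) \left(A + \left(-14 + A\right) \left(-4 + A\right)\right)$ ($w{\left(A \right)} = \left(A + \left(A - 4\right) \left(A - 14\right)\right) \left(A - 13\right) = \left(A + \left(-4 + A\right) \left(-14 + A\right)\right) \left(-13 + A\right) = \left(A + \left(-14 + A\right) \left(-4 + A\right)\right) \left(-13 + A\right) = \left(-13 + A\right) \left(A + \left(-14 + A\right) \left(-4 + A\right)\right)$)
$\left(-169\right) 190 w{\left(-14 \right)} = \left(-169\right) 190 \left(-728 + \left(-14\right)^{3} - 30 \left(-14\right)^{2} + 277 \left(-14\right)\right) = - 32110 \left(-728 - 2744 - 5880 - 3878\right) = \left(-32110\right) \left(-13230\right) = 424815300$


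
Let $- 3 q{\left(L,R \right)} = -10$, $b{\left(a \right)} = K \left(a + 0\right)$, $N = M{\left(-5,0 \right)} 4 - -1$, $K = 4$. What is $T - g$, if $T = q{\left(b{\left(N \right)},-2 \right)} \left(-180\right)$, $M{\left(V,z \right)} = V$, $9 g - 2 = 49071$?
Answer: $- \frac{54473}{9} \approx -6052.6$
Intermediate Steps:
$g = \frac{49073}{9}$ ($g = \frac{2}{9} + \frac{1}{9} \cdot 49071 = \frac{2}{9} + \frac{16357}{3} = \frac{49073}{9} \approx 5452.6$)
$N = -19$ ($N = \left(-5\right) 4 - -1 = -20 + 1 = -19$)
$b{\left(a \right)} = 4 a$ ($b{\left(a \right)} = 4 \left(a + 0\right) = 4 a$)
$q{\left(L,R \right)} = \frac{10}{3}$ ($q{\left(L,R \right)} = \left(- \frac{1}{3}\right) \left(-10\right) = \frac{10}{3}$)
$T = -600$ ($T = \frac{10}{3} \left(-180\right) = -600$)
$T - g = -600 - \frac{49073}{9} = - \frac{54473}{9}$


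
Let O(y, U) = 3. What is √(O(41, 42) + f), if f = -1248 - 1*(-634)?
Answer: I*√611 ≈ 24.718*I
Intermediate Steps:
f = -614 (f = -1248 + 634 = -614)
√(O(41, 42) + f) = √(3 - 614) = √(-611) = I*√611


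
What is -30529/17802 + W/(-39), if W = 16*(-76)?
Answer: 6818867/231426 ≈ 29.465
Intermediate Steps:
W = -1216
-30529/17802 + W/(-39) = -30529/17802 - 1216/(-39) = -30529*1/17802 - 1216*(-1/39) = -30529/17802 + 1216/39 = 6818867/231426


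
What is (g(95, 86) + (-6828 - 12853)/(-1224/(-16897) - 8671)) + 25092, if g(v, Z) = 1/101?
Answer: 371339603787816/14797778963 ≈ 25094.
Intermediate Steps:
g(v, Z) = 1/101
(g(95, 86) + (-6828 - 12853)/(-1224/(-16897) - 8671)) + 25092 = (1/101 + (-6828 - 12853)/(-1224/(-16897) - 8671)) + 25092 = (1/101 - 19681/(-1224*(-1/16897) - 8671)) + 25092 = (1/101 - 19681/(1224/16897 - 8671)) + 25092 = (1/101 - 19681/(-146512663/16897)) + 25092 = (1/101 - 19681*(-16897/146512663)) + 25092 = (1/101 + 332549857/146512663) + 25092 = 33734048220/14797778963 + 25092 = 371339603787816/14797778963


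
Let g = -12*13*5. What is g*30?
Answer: -23400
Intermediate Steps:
g = -780 (g = -156*5 = -780)
g*30 = -780*30 = -23400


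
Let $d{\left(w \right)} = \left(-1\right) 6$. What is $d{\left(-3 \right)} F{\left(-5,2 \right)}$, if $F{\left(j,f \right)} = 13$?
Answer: $-78$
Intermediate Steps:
$d{\left(w \right)} = -6$
$d{\left(-3 \right)} F{\left(-5,2 \right)} = \left(-6\right) 13 = -78$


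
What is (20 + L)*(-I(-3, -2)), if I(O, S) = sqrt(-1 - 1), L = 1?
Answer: -21*I*sqrt(2) ≈ -29.698*I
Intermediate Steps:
I(O, S) = I*sqrt(2) (I(O, S) = sqrt(-2) = I*sqrt(2))
(20 + L)*(-I(-3, -2)) = (20 + 1)*(-I*sqrt(2)) = 21*(-I*sqrt(2)) = -21*I*sqrt(2)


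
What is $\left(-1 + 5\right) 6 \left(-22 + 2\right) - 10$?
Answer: $-490$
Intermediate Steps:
$\left(-1 + 5\right) 6 \left(-22 + 2\right) - 10 = 4 \cdot 6 \left(-20\right) - 10 = 24 \left(-20\right) - 10 = -480 - 10 = -490$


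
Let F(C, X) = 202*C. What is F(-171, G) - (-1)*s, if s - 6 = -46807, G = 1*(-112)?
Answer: -81343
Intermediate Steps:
G = -112
s = -46801 (s = 6 - 46807 = -46801)
F(-171, G) - (-1)*s = 202*(-171) - (-1)*(-46801) = -34542 - 1*46801 = -34542 - 46801 = -81343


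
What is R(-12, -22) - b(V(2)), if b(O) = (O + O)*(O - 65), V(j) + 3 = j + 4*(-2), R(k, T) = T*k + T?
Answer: -1090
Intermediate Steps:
R(k, T) = T + T*k
V(j) = -11 + j (V(j) = -3 + (j + 4*(-2)) = -3 + (j - 8) = -3 + (-8 + j) = -11 + j)
b(O) = 2*O*(-65 + O) (b(O) = (2*O)*(-65 + O) = 2*O*(-65 + O))
R(-12, -22) - b(V(2)) = -22*(1 - 12) - 2*(-11 + 2)*(-65 + (-11 + 2)) = -22*(-11) - 2*(-9)*(-65 - 9) = 242 - 2*(-9)*(-74) = 242 - 1*1332 = 242 - 1332 = -1090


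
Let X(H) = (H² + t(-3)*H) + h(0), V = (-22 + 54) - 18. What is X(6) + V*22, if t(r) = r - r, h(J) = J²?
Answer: 344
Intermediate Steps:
t(r) = 0
V = 14 (V = 32 - 18 = 14)
X(H) = H² (X(H) = (H² + 0*H) + 0² = (H² + 0) + 0 = H² + 0 = H²)
X(6) + V*22 = 6² + 14*22 = 36 + 308 = 344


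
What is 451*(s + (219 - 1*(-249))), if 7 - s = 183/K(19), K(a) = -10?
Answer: 2224783/10 ≈ 2.2248e+5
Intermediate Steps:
s = 253/10 (s = 7 - 183/(-10) = 7 - 183*(-1)/10 = 7 - 1*(-183/10) = 7 + 183/10 = 253/10 ≈ 25.300)
451*(s + (219 - 1*(-249))) = 451*(253/10 + (219 - 1*(-249))) = 451*(253/10 + (219 + 249)) = 451*(253/10 + 468) = 451*(4933/10) = 2224783/10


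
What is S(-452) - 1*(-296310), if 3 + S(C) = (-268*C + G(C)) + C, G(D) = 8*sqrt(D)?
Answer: 416991 + 16*I*sqrt(113) ≈ 4.1699e+5 + 170.08*I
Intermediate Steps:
S(C) = -3 - 267*C + 8*sqrt(C) (S(C) = -3 + ((-268*C + 8*sqrt(C)) + C) = -3 + (-267*C + 8*sqrt(C)) = -3 - 267*C + 8*sqrt(C))
S(-452) - 1*(-296310) = (-3 - 267*(-452) + 8*sqrt(-452)) - 1*(-296310) = (-3 + 120684 + 8*(2*I*sqrt(113))) + 296310 = (-3 + 120684 + 16*I*sqrt(113)) + 296310 = (120681 + 16*I*sqrt(113)) + 296310 = 416991 + 16*I*sqrt(113)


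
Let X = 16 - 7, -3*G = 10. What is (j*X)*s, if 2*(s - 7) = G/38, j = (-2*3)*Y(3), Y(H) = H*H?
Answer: -64233/19 ≈ -3380.7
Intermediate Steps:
G = -10/3 (G = -1/3*10 = -10/3 ≈ -3.3333)
Y(H) = H**2
X = 9
j = -54 (j = -2*3*3**2 = -6*9 = -54)
s = 793/114 (s = 7 + (-10/3/38)/2 = 7 + (-10/3*1/38)/2 = 7 + (1/2)*(-5/57) = 7 - 5/114 = 793/114 ≈ 6.9561)
(j*X)*s = -54*9*(793/114) = -486*793/114 = -64233/19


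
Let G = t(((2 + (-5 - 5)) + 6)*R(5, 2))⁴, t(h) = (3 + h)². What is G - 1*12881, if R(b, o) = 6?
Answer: 43033840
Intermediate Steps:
G = 43046721 (G = ((3 + ((2 + (-5 - 5)) + 6)*6)²)⁴ = ((3 + ((2 - 10) + 6)*6)²)⁴ = ((3 + (-8 + 6)*6)²)⁴ = ((3 - 2*6)²)⁴ = ((3 - 12)²)⁴ = ((-9)²)⁴ = 81⁴ = 43046721)
G - 1*12881 = 43046721 - 1*12881 = 43046721 - 12881 = 43033840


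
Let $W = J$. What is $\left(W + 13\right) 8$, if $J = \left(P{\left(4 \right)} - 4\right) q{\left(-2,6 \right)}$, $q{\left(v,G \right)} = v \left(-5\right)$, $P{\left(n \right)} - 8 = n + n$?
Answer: $1064$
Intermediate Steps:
$P{\left(n \right)} = 8 + 2 n$ ($P{\left(n \right)} = 8 + \left(n + n\right) = 8 + 2 n$)
$q{\left(v,G \right)} = - 5 v$
$J = 120$ ($J = \left(\left(8 + 2 \cdot 4\right) - 4\right) \left(\left(-5\right) \left(-2\right)\right) = \left(\left(8 + 8\right) - 4\right) 10 = \left(16 - 4\right) 10 = 12 \cdot 10 = 120$)
$W = 120$
$\left(W + 13\right) 8 = \left(120 + 13\right) 8 = 133 \cdot 8 = 1064$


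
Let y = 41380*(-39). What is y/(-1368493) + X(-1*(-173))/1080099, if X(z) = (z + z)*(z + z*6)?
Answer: 2316492146138/1478107920807 ≈ 1.5672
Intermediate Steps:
X(z) = 14*z² (X(z) = (2*z)*(z + 6*z) = (2*z)*(7*z) = 14*z²)
y = -1613820
y/(-1368493) + X(-1*(-173))/1080099 = -1613820/(-1368493) + (14*(-1*(-173))²)/1080099 = -1613820*(-1/1368493) + (14*173²)*(1/1080099) = 1613820/1368493 + (14*29929)*(1/1080099) = 1613820/1368493 + 419006*(1/1080099) = 1613820/1368493 + 419006/1080099 = 2316492146138/1478107920807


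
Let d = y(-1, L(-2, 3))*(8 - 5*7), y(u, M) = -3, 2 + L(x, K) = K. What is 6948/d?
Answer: 772/9 ≈ 85.778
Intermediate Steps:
L(x, K) = -2 + K
d = 81 (d = -3*(8 - 5*7) = -3*(8 - 35) = -3*(-27) = 81)
6948/d = 6948/81 = 6948*(1/81) = 772/9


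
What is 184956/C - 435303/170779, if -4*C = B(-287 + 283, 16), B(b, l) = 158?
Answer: -63207590385/13491541 ≈ -4685.0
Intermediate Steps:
C = -79/2 (C = -¼*158 = -79/2 ≈ -39.500)
184956/C - 435303/170779 = 184956/(-79/2) - 435303/170779 = 184956*(-2/79) - 435303*1/170779 = -369912/79 - 435303/170779 = -63207590385/13491541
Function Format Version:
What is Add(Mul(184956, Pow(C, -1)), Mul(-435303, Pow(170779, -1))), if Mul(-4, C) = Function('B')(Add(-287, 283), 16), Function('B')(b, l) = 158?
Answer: Rational(-63207590385, 13491541) ≈ -4685.0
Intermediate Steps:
C = Rational(-79, 2) (C = Mul(Rational(-1, 4), 158) = Rational(-79, 2) ≈ -39.500)
Add(Mul(184956, Pow(C, -1)), Mul(-435303, Pow(170779, -1))) = Add(Mul(184956, Pow(Rational(-79, 2), -1)), Mul(-435303, Pow(170779, -1))) = Add(Mul(184956, Rational(-2, 79)), Mul(-435303, Rational(1, 170779))) = Add(Rational(-369912, 79), Rational(-435303, 170779)) = Rational(-63207590385, 13491541)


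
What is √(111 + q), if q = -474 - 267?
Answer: 3*I*√70 ≈ 25.1*I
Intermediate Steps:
q = -741
√(111 + q) = √(111 - 741) = √(-630) = 3*I*√70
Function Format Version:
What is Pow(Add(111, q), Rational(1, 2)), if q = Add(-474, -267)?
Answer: Mul(3, I, Pow(70, Rational(1, 2))) ≈ Mul(25.100, I)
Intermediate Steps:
q = -741
Pow(Add(111, q), Rational(1, 2)) = Pow(Add(111, -741), Rational(1, 2)) = Pow(-630, Rational(1, 2)) = Mul(3, I, Pow(70, Rational(1, 2)))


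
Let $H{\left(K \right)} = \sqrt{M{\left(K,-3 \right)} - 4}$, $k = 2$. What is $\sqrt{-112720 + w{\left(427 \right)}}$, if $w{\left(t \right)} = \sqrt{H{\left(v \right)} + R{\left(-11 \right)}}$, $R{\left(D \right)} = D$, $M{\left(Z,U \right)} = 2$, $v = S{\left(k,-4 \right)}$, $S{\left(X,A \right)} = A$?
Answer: $\sqrt{-112720 + \sqrt{-11 + i \sqrt{2}}} \approx 0.005 + 335.74 i$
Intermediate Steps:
$v = -4$
$H{\left(K \right)} = i \sqrt{2}$ ($H{\left(K \right)} = \sqrt{2 - 4} = \sqrt{-2} = i \sqrt{2}$)
$w{\left(t \right)} = \sqrt{-11 + i \sqrt{2}}$ ($w{\left(t \right)} = \sqrt{i \sqrt{2} - 11} = \sqrt{-11 + i \sqrt{2}}$)
$\sqrt{-112720 + w{\left(427 \right)}} = \sqrt{-112720 + \sqrt{-11 + i \sqrt{2}}}$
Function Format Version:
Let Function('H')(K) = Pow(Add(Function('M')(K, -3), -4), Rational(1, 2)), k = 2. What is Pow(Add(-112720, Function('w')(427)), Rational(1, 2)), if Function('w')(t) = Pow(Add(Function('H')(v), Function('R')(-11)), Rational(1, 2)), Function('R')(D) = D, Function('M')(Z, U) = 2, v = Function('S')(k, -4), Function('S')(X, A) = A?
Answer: Pow(Add(-112720, Pow(Add(-11, Mul(I, Pow(2, Rational(1, 2)))), Rational(1, 2))), Rational(1, 2)) ≈ Add(0.005, Mul(335.74, I))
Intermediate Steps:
v = -4
Function('H')(K) = Mul(I, Pow(2, Rational(1, 2))) (Function('H')(K) = Pow(Add(2, -4), Rational(1, 2)) = Pow(-2, Rational(1, 2)) = Mul(I, Pow(2, Rational(1, 2))))
Function('w')(t) = Pow(Add(-11, Mul(I, Pow(2, Rational(1, 2)))), Rational(1, 2)) (Function('w')(t) = Pow(Add(Mul(I, Pow(2, Rational(1, 2))), -11), Rational(1, 2)) = Pow(Add(-11, Mul(I, Pow(2, Rational(1, 2)))), Rational(1, 2)))
Pow(Add(-112720, Function('w')(427)), Rational(1, 2)) = Pow(Add(-112720, Pow(Add(-11, Mul(I, Pow(2, Rational(1, 2)))), Rational(1, 2))), Rational(1, 2))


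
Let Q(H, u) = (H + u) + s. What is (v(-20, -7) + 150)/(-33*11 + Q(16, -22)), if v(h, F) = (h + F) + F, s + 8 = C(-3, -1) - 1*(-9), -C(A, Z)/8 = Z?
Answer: -29/90 ≈ -0.32222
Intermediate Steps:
C(A, Z) = -8*Z
s = 9 (s = -8 + (-8*(-1) - 1*(-9)) = -8 + (8 + 9) = -8 + 17 = 9)
v(h, F) = h + 2*F (v(h, F) = (F + h) + F = h + 2*F)
Q(H, u) = 9 + H + u (Q(H, u) = (H + u) + 9 = 9 + H + u)
(v(-20, -7) + 150)/(-33*11 + Q(16, -22)) = ((-20 + 2*(-7)) + 150)/(-33*11 + (9 + 16 - 22)) = ((-20 - 14) + 150)/(-363 + 3) = (-34 + 150)/(-360) = 116*(-1/360) = -29/90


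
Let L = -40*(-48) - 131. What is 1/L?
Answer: 1/1789 ≈ 0.00055897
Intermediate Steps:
L = 1789 (L = 1920 - 131 = 1789)
1/L = 1/1789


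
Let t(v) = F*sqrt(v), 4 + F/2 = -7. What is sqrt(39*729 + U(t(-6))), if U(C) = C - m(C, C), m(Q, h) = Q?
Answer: 27*sqrt(39) ≈ 168.61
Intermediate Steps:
F = -22 (F = -8 + 2*(-7) = -8 - 14 = -22)
t(v) = -22*sqrt(v)
U(C) = 0 (U(C) = C - C = 0)
sqrt(39*729 + U(t(-6))) = sqrt(39*729 + 0) = sqrt(28431 + 0) = sqrt(28431) = 27*sqrt(39)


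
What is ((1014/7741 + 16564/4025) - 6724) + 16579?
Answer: 307189712149/31157525 ≈ 9859.3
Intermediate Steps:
((1014/7741 + 16564/4025) - 6724) + 16579 = (132303274/31157525 - 6724) + 16579 = -209370894826/31157525 + 16579 = 307189712149/31157525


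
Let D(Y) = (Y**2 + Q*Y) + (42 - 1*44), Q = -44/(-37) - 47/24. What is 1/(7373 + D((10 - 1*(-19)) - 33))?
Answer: 222/1640597 ≈ 0.00013532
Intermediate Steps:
Q = -683/888 (Q = -44*(-1/37) - 47*1/24 = 44/37 - 47/24 = -683/888 ≈ -0.76914)
D(Y) = -2 + Y**2 - 683*Y/888 (D(Y) = (Y**2 - 683*Y/888) + (42 - 1*44) = (Y**2 - 683*Y/888) + (42 - 44) = (Y**2 - 683*Y/888) - 2 = -2 + Y**2 - 683*Y/888)
1/(7373 + D((10 - 1*(-19)) - 33)) = 1/(7373 + (-2 + ((10 - 1*(-19)) - 33)**2 - 683*((10 - 1*(-19)) - 33)/888)) = 1/(7373 + (-2 + ((10 + 19) - 33)**2 - 683*((10 + 19) - 33)/888)) = 1/(7373 + (-2 + (29 - 33)**2 - 683*(29 - 33)/888)) = 1/(7373 + (-2 + (-4)**2 - 683/888*(-4))) = 1/(7373 + (-2 + 16 + 683/222)) = 1/(7373 + 3791/222) = 1/(1640597/222) = 222/1640597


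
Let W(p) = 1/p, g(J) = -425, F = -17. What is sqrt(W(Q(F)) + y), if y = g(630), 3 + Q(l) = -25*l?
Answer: I*sqrt(75685278)/422 ≈ 20.615*I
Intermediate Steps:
Q(l) = -3 - 25*l
y = -425
sqrt(W(Q(F)) + y) = sqrt(1/(-3 - 25*(-17)) - 425) = sqrt(1/(-3 + 425) - 425) = sqrt(1/422 - 425) = sqrt(-179349/422) = I*sqrt(75685278)/422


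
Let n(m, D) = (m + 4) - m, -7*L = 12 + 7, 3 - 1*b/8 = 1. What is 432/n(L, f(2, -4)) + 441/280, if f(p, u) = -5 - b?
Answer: 4383/40 ≈ 109.57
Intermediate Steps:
b = 16 (b = 24 - 8*1 = 24 - 8 = 16)
L = -19/7 (L = -(12 + 7)/7 = -⅐*19 = -19/7 ≈ -2.7143)
f(p, u) = -21 (f(p, u) = -5 - 1*16 = -5 - 16 = -21)
n(m, D) = 4 (n(m, D) = (4 + m) - m = 4)
432/n(L, f(2, -4)) + 441/280 = 432/4 + 441/280 = 432*(¼) + 441*(1/280) = 108 + 63/40 = 4383/40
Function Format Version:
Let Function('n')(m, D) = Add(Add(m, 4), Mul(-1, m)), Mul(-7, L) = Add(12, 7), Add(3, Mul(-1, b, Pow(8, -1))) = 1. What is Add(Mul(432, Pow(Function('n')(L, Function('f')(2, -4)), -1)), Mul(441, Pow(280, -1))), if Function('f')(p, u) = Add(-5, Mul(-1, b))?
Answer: Rational(4383, 40) ≈ 109.57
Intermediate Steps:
b = 16 (b = Add(24, Mul(-8, 1)) = Add(24, -8) = 16)
L = Rational(-19, 7) (L = Mul(Rational(-1, 7), Add(12, 7)) = Mul(Rational(-1, 7), 19) = Rational(-19, 7) ≈ -2.7143)
Function('f')(p, u) = -21 (Function('f')(p, u) = Add(-5, Mul(-1, 16)) = Add(-5, -16) = -21)
Function('n')(m, D) = 4 (Function('n')(m, D) = Add(Add(4, m), Mul(-1, m)) = 4)
Add(Mul(432, Pow(Function('n')(L, Function('f')(2, -4)), -1)), Mul(441, Pow(280, -1))) = Add(Mul(432, Pow(4, -1)), Mul(441, Pow(280, -1))) = Add(Mul(432, Rational(1, 4)), Mul(441, Rational(1, 280))) = Add(108, Rational(63, 40)) = Rational(4383, 40)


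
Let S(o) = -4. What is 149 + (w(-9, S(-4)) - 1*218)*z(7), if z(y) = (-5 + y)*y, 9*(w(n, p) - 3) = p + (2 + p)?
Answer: -8611/3 ≈ -2870.3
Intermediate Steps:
w(n, p) = 29/9 + 2*p/9 (w(n, p) = 3 + (p + (2 + p))/9 = 3 + (2 + 2*p)/9 = 3 + (2/9 + 2*p/9) = 29/9 + 2*p/9)
z(y) = y*(-5 + y)
149 + (w(-9, S(-4)) - 1*218)*z(7) = 149 + ((29/9 + (2/9)*(-4)) - 1*218)*(7*(-5 + 7)) = 149 + ((29/9 - 8/9) - 218)*(7*2) = 149 + (7/3 - 218)*14 = 149 - 647/3*14 = 149 - 9058/3 = -8611/3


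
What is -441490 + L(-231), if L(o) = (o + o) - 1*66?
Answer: -442018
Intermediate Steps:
L(o) = -66 + 2*o (L(o) = 2*o - 66 = -66 + 2*o)
-441490 + L(-231) = -441490 + (-66 + 2*(-231)) = -441490 + (-66 - 462) = -441490 - 528 = -442018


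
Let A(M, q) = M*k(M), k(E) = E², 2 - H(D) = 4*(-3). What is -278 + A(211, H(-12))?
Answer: 9393653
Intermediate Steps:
H(D) = 14 (H(D) = 2 - 4*(-3) = 2 - 1*(-12) = 2 + 12 = 14)
A(M, q) = M³ (A(M, q) = M*M² = M³)
-278 + A(211, H(-12)) = -278 + 211³ = -278 + 9393931 = 9393653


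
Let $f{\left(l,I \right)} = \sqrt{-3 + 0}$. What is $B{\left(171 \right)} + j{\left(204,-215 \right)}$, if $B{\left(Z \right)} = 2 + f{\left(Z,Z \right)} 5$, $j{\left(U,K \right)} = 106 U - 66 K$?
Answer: $35816 + 5 i \sqrt{3} \approx 35816.0 + 8.6602 i$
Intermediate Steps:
$f{\left(l,I \right)} = i \sqrt{3}$ ($f{\left(l,I \right)} = \sqrt{-3} = i \sqrt{3}$)
$j{\left(U,K \right)} = - 66 K + 106 U$
$B{\left(Z \right)} = 2 + 5 i \sqrt{3}$ ($B{\left(Z \right)} = 2 + i \sqrt{3} \cdot 5 = 2 + 5 i \sqrt{3}$)
$B{\left(171 \right)} + j{\left(204,-215 \right)} = \left(2 + 5 i \sqrt{3}\right) + \left(\left(-66\right) \left(-215\right) + 106 \cdot 204\right) = \left(2 + 5 i \sqrt{3}\right) + \left(14190 + 21624\right) = \left(2 + 5 i \sqrt{3}\right) + 35814 = 35816 + 5 i \sqrt{3}$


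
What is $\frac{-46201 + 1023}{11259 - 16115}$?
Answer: $\frac{22589}{2428} \approx 9.3035$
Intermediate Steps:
$\frac{-46201 + 1023}{11259 - 16115} = - \frac{45178}{-4856} = \left(-45178\right) \left(- \frac{1}{4856}\right) = \frac{22589}{2428}$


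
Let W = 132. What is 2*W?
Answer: 264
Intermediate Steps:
2*W = 2*132 = 264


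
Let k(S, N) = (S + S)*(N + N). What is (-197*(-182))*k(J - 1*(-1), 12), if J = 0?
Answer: 1720992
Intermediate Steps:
k(S, N) = 4*N*S (k(S, N) = (2*S)*(2*N) = 4*N*S)
(-197*(-182))*k(J - 1*(-1), 12) = (-197*(-182))*(4*12*(0 - 1*(-1))) = 35854*(4*12*(0 + 1)) = 35854*(4*12*1) = 35854*48 = 1720992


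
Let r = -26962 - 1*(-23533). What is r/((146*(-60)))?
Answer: 1143/2920 ≈ 0.39144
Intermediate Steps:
r = -3429 (r = -26962 + 23533 = -3429)
r/((146*(-60))) = -3429/(146*(-60)) = -3429/(-8760) = -3429*(-1/8760) = 1143/2920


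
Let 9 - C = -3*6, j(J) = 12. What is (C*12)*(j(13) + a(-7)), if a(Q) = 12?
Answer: 7776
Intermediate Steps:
C = 27 (C = 9 - (-3)*6 = 9 - 1*(-18) = 9 + 18 = 27)
(C*12)*(j(13) + a(-7)) = (27*12)*(12 + 12) = 324*24 = 7776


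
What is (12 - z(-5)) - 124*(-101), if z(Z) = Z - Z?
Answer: 12536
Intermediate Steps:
z(Z) = 0
(12 - z(-5)) - 124*(-101) = (12 - 1*0) - 124*(-101) = (12 + 0) + 12524 = 12 + 12524 = 12536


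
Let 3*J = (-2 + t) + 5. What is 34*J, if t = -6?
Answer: -34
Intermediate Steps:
J = -1 (J = ((-2 - 6) + 5)/3 = (-8 + 5)/3 = (1/3)*(-3) = -1)
34*J = 34*(-1) = -34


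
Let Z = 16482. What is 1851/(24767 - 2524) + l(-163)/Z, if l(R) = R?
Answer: 26882573/366609126 ≈ 0.073328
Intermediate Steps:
1851/(24767 - 2524) + l(-163)/Z = 1851/(24767 - 2524) - 163/16482 = 1851/22243 - 163*1/16482 = 1851*(1/22243) - 163/16482 = 1851/22243 - 163/16482 = 26882573/366609126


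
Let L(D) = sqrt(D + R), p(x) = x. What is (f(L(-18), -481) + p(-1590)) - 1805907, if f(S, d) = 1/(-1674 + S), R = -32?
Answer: -2532597919848/1401163 - 5*I*sqrt(2)/2802326 ≈ -1.8075e+6 - 2.5233e-6*I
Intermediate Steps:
L(D) = sqrt(-32 + D) (L(D) = sqrt(D - 32) = sqrt(-32 + D))
(f(L(-18), -481) + p(-1590)) - 1805907 = (1/(-1674 + sqrt(-32 - 18)) - 1590) - 1805907 = (1/(-1674 + sqrt(-50)) - 1590) - 1805907 = (1/(-1674 + 5*I*sqrt(2)) - 1590) - 1805907 = (-1590 + 1/(-1674 + 5*I*sqrt(2))) - 1805907 = -1807497 + 1/(-1674 + 5*I*sqrt(2))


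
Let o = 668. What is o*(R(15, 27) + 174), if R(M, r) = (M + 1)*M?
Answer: 276552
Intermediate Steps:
R(M, r) = M*(1 + M) (R(M, r) = (1 + M)*M = M*(1 + M))
o*(R(15, 27) + 174) = 668*(15*(1 + 15) + 174) = 668*(15*16 + 174) = 668*(240 + 174) = 668*414 = 276552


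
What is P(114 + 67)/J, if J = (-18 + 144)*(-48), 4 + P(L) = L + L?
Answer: -179/3024 ≈ -0.059193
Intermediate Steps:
P(L) = -4 + 2*L (P(L) = -4 + (L + L) = -4 + 2*L)
J = -6048 (J = 126*(-48) = -6048)
P(114 + 67)/J = (-4 + 2*(114 + 67))/(-6048) = (-4 + 2*181)*(-1/6048) = (-4 + 362)*(-1/6048) = 358*(-1/6048) = -179/3024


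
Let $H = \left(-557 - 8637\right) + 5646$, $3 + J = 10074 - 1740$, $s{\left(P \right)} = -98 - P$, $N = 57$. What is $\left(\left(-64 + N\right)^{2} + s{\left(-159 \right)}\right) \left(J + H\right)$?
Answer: $526130$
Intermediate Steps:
$J = 8331$ ($J = -3 + \left(10074 - 1740\right) = -3 + 8334 = 8331$)
$H = -3548$ ($H = -9194 + 5646 = -3548$)
$\left(\left(-64 + N\right)^{2} + s{\left(-159 \right)}\right) \left(J + H\right) = \left(\left(-64 + 57\right)^{2} - -61\right) \left(8331 - 3548\right) = \left(\left(-7\right)^{2} + \left(-98 + 159\right)\right) 4783 = \left(49 + 61\right) 4783 = 110 \cdot 4783 = 526130$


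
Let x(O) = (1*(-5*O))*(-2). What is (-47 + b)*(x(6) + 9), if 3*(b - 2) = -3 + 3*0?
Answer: -3174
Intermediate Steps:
b = 1 (b = 2 + (-3 + 3*0)/3 = 2 + (-3 + 0)/3 = 2 + (⅓)*(-3) = 2 - 1 = 1)
x(O) = 10*O (x(O) = -5*O*(-2) = 10*O)
(-47 + b)*(x(6) + 9) = (-47 + 1)*(10*6 + 9) = -46*(60 + 9) = -46*69 = -3174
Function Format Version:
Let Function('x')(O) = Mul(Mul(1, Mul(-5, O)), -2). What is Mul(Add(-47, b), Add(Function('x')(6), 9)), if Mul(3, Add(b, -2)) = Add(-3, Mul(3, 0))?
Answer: -3174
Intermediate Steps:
b = 1 (b = Add(2, Mul(Rational(1, 3), Add(-3, Mul(3, 0)))) = Add(2, Mul(Rational(1, 3), Add(-3, 0))) = Add(2, Mul(Rational(1, 3), -3)) = Add(2, -1) = 1)
Function('x')(O) = Mul(10, O) (Function('x')(O) = Mul(Mul(-5, O), -2) = Mul(10, O))
Mul(Add(-47, b), Add(Function('x')(6), 9)) = Mul(Add(-47, 1), Add(Mul(10, 6), 9)) = Mul(-46, Add(60, 9)) = Mul(-46, 69) = -3174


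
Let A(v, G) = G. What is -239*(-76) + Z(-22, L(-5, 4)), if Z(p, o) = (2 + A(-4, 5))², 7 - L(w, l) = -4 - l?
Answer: 18213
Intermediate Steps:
L(w, l) = 11 + l (L(w, l) = 7 - (-4 - l) = 7 + (4 + l) = 11 + l)
Z(p, o) = 49 (Z(p, o) = (2 + 5)² = 7² = 49)
-239*(-76) + Z(-22, L(-5, 4)) = -239*(-76) + 49 = 18164 + 49 = 18213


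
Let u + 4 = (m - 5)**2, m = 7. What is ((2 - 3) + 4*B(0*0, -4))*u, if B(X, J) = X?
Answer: 0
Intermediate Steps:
u = 0 (u = -4 + (7 - 5)**2 = -4 + 2**2 = -4 + 4 = 0)
((2 - 3) + 4*B(0*0, -4))*u = ((2 - 3) + 4*(0*0))*0 = (-1 + 4*0)*0 = (-1 + 0)*0 = -1*0 = 0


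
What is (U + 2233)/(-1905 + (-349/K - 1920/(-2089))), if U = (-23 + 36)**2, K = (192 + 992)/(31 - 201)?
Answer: -2970524576/2292783815 ≈ -1.2956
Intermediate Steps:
K = -592/85 (K = 1184/(-170) = 1184*(-1/170) = -592/85 ≈ -6.9647)
U = 169 (U = 13**2 = 169)
(U + 2233)/(-1905 + (-349/K - 1920/(-2089))) = (169 + 2233)/(-1905 + (-349/(-592/85) - 1920/(-2089))) = 2402/(-1905 + (-349*(-85/592) - 1920*(-1/2089))) = 2402/(-1905 + (29665/592 + 1920/2089)) = 2402/(-1905 + 63106825/1236688) = 2402/(-2292783815/1236688) = 2402*(-1236688/2292783815) = -2970524576/2292783815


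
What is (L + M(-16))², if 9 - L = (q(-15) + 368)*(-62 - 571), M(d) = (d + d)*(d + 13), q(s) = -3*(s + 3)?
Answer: 65452570569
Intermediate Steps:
q(s) = -9 - 3*s (q(s) = -3*(3 + s) = -9 - 3*s)
M(d) = 2*d*(13 + d) (M(d) = (2*d)*(13 + d) = 2*d*(13 + d))
L = 255741 (L = 9 - ((-9 - 3*(-15)) + 368)*(-62 - 571) = 9 - ((-9 + 45) + 368)*(-633) = 9 - (36 + 368)*(-633) = 9 - 404*(-633) = 9 - 1*(-255732) = 9 + 255732 = 255741)
(L + M(-16))² = (255741 + 2*(-16)*(13 - 16))² = (255741 + 2*(-16)*(-3))² = (255741 + 96)² = 255837² = 65452570569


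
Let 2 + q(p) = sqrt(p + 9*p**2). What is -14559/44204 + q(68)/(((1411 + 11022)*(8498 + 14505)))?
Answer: -4163820205549/12642180400996 + 2*sqrt(10421)/285996299 ≈ -0.32936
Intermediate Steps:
q(p) = -2 + sqrt(p + 9*p**2)
-14559/44204 + q(68)/(((1411 + 11022)*(8498 + 14505))) = -14559/44204 + (-2 + sqrt(68*(1 + 9*68)))/(((1411 + 11022)*(8498 + 14505))) = -14559*1/44204 + (-2 + sqrt(68*(1 + 612)))/((12433*23003)) = -14559/44204 + (-2 + sqrt(68*613))/285996299 = -14559/44204 + (-2 + sqrt(41684))*(1/285996299) = -14559/44204 + (-2 + 2*sqrt(10421))*(1/285996299) = -14559/44204 + (-2/285996299 + 2*sqrt(10421)/285996299) = -4163820205549/12642180400996 + 2*sqrt(10421)/285996299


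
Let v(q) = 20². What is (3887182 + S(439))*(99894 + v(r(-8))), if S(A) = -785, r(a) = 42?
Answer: 389782300718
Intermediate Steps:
v(q) = 400
(3887182 + S(439))*(99894 + v(r(-8))) = (3887182 - 785)*(99894 + 400) = 3886397*100294 = 389782300718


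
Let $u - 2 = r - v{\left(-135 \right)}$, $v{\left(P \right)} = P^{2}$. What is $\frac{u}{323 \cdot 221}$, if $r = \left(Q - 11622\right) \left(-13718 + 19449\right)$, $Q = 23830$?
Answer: $\frac{69945825}{71383} \approx 979.87$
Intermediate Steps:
$r = 69964048$ ($r = \left(23830 - 11622\right) \left(-13718 + 19449\right) = 12208 \cdot 5731 = 69964048$)
$u = 69945825$ ($u = 2 + \left(69964048 - \left(-135\right)^{2}\right) = 2 + \left(69964048 - 18225\right) = 2 + 69945823 = 69945825$)
$\frac{u}{323 \cdot 221} = \frac{69945825}{323 \cdot 221} = \frac{69945825}{71383}$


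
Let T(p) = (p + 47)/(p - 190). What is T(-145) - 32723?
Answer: -10962107/335 ≈ -32723.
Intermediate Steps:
T(p) = (47 + p)/(-190 + p)
T(-145) - 32723 = (47 - 145)/(-190 - 145) - 32723 = -98/(-335) - 32723 = -1/335*(-98) - 32723 = 98/335 - 32723 = -10962107/335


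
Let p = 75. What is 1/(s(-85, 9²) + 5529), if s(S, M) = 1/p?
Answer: 75/414676 ≈ 0.00018086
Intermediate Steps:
s(S, M) = 1/75
1/(s(-85, 9²) + 5529) = 1/(1/75 + 5529) = 1/(414676/75) = 75/414676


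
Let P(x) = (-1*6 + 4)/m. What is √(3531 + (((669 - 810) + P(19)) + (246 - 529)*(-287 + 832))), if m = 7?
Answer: I*√7391419/7 ≈ 388.39*I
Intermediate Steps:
P(x) = -2/7 (P(x) = (-1*6 + 4)/7 = (-6 + 4)/7 = (⅐)*(-2) = -2/7)
√(3531 + (((669 - 810) + P(19)) + (246 - 529)*(-287 + 832))) = √(3531 + (((669 - 810) - 2/7) + (246 - 529)*(-287 + 832))) = √(3531 + ((-141 - 2/7) - 283*545)) = √(3531 + (-989/7 - 154235)) = √(3531 - 1080634/7) = √(-1055917/7) = I*√7391419/7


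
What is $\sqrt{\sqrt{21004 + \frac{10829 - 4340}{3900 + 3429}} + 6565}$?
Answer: $\frac{\sqrt{799623565 + 349 \sqrt{2558416045}}}{349} \approx 81.914$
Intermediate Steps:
$\sqrt{\sqrt{21004 + \frac{10829 - 4340}{3900 + 3429}} + 6565} = \sqrt{\sqrt{21004 + \frac{6489}{7329}} + 6565} = \sqrt{\sqrt{21004 + 6489 \cdot \frac{1}{7329}} + 6565} = \sqrt{\sqrt{21004 + \frac{309}{349}} + 6565} = \sqrt{\sqrt{\frac{7330705}{349}} + 6565} = \sqrt{\frac{\sqrt{2558416045}}{349} + 6565} = \sqrt{6565 + \frac{\sqrt{2558416045}}{349}}$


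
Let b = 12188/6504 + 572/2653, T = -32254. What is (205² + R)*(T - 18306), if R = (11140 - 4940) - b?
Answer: -5258819677655360/2156889 ≈ -2.4382e+9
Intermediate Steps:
b = 9013763/4313778 (b = 12188*(1/6504) + 572*(1/2653) = 3047/1626 + 572/2653 = 9013763/4313778 ≈ 2.0895)
R = 26736409837/4313778 (R = (11140 - 4940) - 1*9013763/4313778 = 6200 - 9013763/4313778 = 26736409837/4313778 ≈ 6197.9)
(205² + R)*(T - 18306) = (205² + 26736409837/4313778)*(-32254 - 18306) = (42025 + 26736409837/4313778)*(-50560) = (208022930287/4313778)*(-50560) = -5258819677655360/2156889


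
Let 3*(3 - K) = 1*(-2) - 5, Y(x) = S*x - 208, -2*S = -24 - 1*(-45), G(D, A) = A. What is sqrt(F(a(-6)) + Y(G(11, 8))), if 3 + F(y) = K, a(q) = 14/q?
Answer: I*sqrt(2607)/3 ≈ 17.02*I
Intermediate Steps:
S = -21/2 (S = -(-24 - 1*(-45))/2 = -(-24 + 45)/2 = -1/2*21 = -21/2 ≈ -10.500)
Y(x) = -208 - 21*x/2 (Y(x) = -21*x/2 - 208 = -208 - 21*x/2)
K = 16/3 (K = 3 - (1*(-2) - 5)/3 = 3 - (-2 - 5)/3 = 3 - 1/3*(-7) = 3 + 7/3 = 16/3 ≈ 5.3333)
F(y) = 7/3 (F(y) = -3 + 16/3 = 7/3)
sqrt(F(a(-6)) + Y(G(11, 8))) = sqrt(7/3 + (-208 - 21/2*8)) = sqrt(7/3 + (-208 - 84)) = sqrt(7/3 - 292) = sqrt(-869/3) = I*sqrt(2607)/3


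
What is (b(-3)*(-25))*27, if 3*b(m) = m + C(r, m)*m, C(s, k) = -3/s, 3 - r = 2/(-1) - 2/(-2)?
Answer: 675/4 ≈ 168.75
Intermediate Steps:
r = 4 (r = 3 - (2/(-1) - 2/(-2)) = 3 - (2*(-1) - 2*(-½)) = 3 - (-2 + 1) = 3 - 1*(-1) = 3 + 1 = 4)
b(m) = m/12 (b(m) = (m + (-3/4)*m)/3 = (m + (-3*¼)*m)/3 = (m - 3*m/4)/3 = (m/4)/3 = m/12)
(b(-3)*(-25))*27 = (((1/12)*(-3))*(-25))*27 = -¼*(-25)*27 = (25/4)*27 = 675/4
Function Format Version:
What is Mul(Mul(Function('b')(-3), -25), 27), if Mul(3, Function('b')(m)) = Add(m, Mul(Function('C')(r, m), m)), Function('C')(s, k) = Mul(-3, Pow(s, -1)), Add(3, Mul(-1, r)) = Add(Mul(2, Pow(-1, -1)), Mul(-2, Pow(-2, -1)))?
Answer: Rational(675, 4) ≈ 168.75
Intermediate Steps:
r = 4 (r = Add(3, Mul(-1, Add(Mul(2, Pow(-1, -1)), Mul(-2, Pow(-2, -1))))) = Add(3, Mul(-1, Add(Mul(2, -1), Mul(-2, Rational(-1, 2))))) = Add(3, Mul(-1, Add(-2, 1))) = Add(3, Mul(-1, -1)) = Add(3, 1) = 4)
Function('b')(m) = Mul(Rational(1, 12), m) (Function('b')(m) = Mul(Rational(1, 3), Add(m, Mul(Mul(-3, Pow(4, -1)), m))) = Mul(Rational(1, 3), Add(m, Mul(Mul(-3, Rational(1, 4)), m))) = Mul(Rational(1, 3), Add(m, Mul(Rational(-3, 4), m))) = Mul(Rational(1, 3), Mul(Rational(1, 4), m)) = Mul(Rational(1, 12), m))
Mul(Mul(Function('b')(-3), -25), 27) = Mul(Mul(Mul(Rational(1, 12), -3), -25), 27) = Mul(Mul(Rational(-1, 4), -25), 27) = Mul(Rational(25, 4), 27) = Rational(675, 4)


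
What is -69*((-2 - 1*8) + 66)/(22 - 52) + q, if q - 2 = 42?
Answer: 864/5 ≈ 172.80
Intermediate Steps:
q = 44 (q = 2 + 42 = 44)
-69*((-2 - 1*8) + 66)/(22 - 52) + q = -69*((-2 - 1*8) + 66)/(22 - 52) + 44 = -69*((-2 - 8) + 66)/(-30) + 44 = -69*(-10 + 66)*(-1)/30 + 44 = -3864*(-1)/30 + 44 = -69*(-28/15) + 44 = 644/5 + 44 = 864/5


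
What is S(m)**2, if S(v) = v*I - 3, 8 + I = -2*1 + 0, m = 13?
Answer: 17689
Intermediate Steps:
I = -10 (I = -8 + (-2*1 + 0) = -8 + (-2 + 0) = -8 - 2 = -10)
S(v) = -3 - 10*v (S(v) = v*(-10) - 3 = -10*v - 3 = -3 - 10*v)
S(m)**2 = (-3 - 10*13)**2 = (-3 - 130)**2 = (-133)**2 = 17689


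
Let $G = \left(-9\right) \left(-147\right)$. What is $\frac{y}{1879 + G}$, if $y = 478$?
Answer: $\frac{239}{1601} \approx 0.14928$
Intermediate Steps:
$G = 1323$
$\frac{y}{1879 + G} = \frac{1}{1879 + 1323} \cdot 478 = \frac{1}{3202} \cdot 478 = \frac{239}{1601}$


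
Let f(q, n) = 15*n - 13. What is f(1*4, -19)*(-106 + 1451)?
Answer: -400810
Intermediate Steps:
f(q, n) = -13 + 15*n
f(1*4, -19)*(-106 + 1451) = (-13 + 15*(-19))*(-106 + 1451) = (-13 - 285)*1345 = -298*1345 = -400810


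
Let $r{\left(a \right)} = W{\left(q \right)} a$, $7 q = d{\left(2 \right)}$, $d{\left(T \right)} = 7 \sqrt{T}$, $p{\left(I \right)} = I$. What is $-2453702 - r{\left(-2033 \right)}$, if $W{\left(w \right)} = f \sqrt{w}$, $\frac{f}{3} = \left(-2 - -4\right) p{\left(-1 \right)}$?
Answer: $-2453702 - 12198 \sqrt[4]{2} \approx -2.4682 \cdot 10^{6}$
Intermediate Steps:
$f = -6$ ($f = 3 \left(-2 - -4\right) \left(-1\right) = 3 \left(-2 + 4\right) \left(-1\right) = 3 \cdot 2 \left(-1\right) = 3 \left(-2\right) = -6$)
$q = \sqrt{2}$ ($q = \frac{7 \sqrt{2}}{7} = \sqrt{2} \approx 1.4142$)
$W{\left(w \right)} = - 6 \sqrt{w}$
$r{\left(a \right)} = - 6 a \sqrt[4]{2}$ ($r{\left(a \right)} = - 6 \sqrt{\sqrt{2}} a = - 6 \sqrt[4]{2} a = - 6 a \sqrt[4]{2}$)
$-2453702 - r{\left(-2033 \right)} = -2453702 - \left(-6\right) \left(-2033\right) \sqrt[4]{2} = -2453702 - 12198 \sqrt[4]{2}$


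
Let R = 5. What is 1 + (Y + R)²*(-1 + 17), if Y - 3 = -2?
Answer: 577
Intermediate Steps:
Y = 1 (Y = 3 - 2 = 1)
1 + (Y + R)²*(-1 + 17) = 1 + (1 + 5)²*(-1 + 17) = 1 + 6²*16 = 1 + 36*16 = 1 + 576 = 577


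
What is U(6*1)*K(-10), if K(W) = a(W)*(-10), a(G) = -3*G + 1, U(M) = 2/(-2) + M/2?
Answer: -620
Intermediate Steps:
U(M) = -1 + M/2 (U(M) = 2*(-½) + M*(½) = -1 + M/2)
a(G) = 1 - 3*G
K(W) = -10 + 30*W (K(W) = (1 - 3*W)*(-10) = -10 + 30*W)
U(6*1)*K(-10) = (-1 + (6*1)/2)*(-10 + 30*(-10)) = (-1 + (½)*6)*(-10 - 300) = (-1 + 3)*(-310) = 2*(-310) = -620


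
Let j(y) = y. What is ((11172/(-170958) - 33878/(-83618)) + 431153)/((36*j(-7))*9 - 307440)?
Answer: -256808690954315/184471970214798 ≈ -1.3921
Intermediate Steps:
((11172/(-170958) - 33878/(-83618)) + 431153)/((36*j(-7))*9 - 307440) = ((11172/(-170958) - 33878/(-83618)) + 431153)/((36*(-7))*9 - 307440) = ((11172*(-1/170958) - 33878*(-1/83618)) + 431153)/(-252*9 - 307440) = ((-1862/28493 + 16939/41809) + 431153)/(-2268 - 307440) = (404794569/1191263837 + 431153)/(-309708) = (513617381908630/1191263837)*(-1/309708) = -256808690954315/184471970214798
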